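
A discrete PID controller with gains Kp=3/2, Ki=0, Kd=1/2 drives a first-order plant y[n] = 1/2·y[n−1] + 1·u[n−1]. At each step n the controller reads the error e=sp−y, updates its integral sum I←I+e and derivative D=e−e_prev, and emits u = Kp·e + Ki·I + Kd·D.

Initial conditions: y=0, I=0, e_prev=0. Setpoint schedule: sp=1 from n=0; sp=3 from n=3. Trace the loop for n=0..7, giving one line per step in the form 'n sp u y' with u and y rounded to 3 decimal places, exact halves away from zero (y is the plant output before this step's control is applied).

(exact arithmetic carried between steps; '≈' marks a value shown rounded to 6 d.p. or computed from one; I and e_prev carry over from the previous line; the table rounds u and y to 3 d.p., halves away from zero)
n=0: y=0, sp=1, e=sp−y=1; I=1, D=e−e_prev=1; u=3/2·1+0·1+1/2·1=2; next y=1/2·0+1·2=2
n=1: y=2, sp=1, e=sp−y=-1; I=0, D=e−e_prev=-2; u=3/2·(-1)+0·0+1/2·(-2)=-2.5; next y=1/2·2+1·(-2.5)=-1.5
n=2: y=-1.5, sp=1, e=sp−y=2.5; I=2.5, D=e−e_prev=3.5; u=3/2·2.5+0·2.5+1/2·3.5=5.5; next y=1/2·(-1.5)+1·5.5=4.75
n=3: y=4.75, sp=3, e=sp−y=-1.75; I=0.75, D=e−e_prev=-4.25; u=3/2·(-1.75)+0·0.75+1/2·(-4.25)=-4.75; next y=1/2·4.75+1·(-4.75)=-2.375
n=4: y=-2.375, sp=3, e=sp−y=5.375; I=6.125, D=e−e_prev=7.125; u=3/2·5.375+0·6.125+1/2·7.125=11.625; next y=1/2·(-2.375)+1·11.625=10.4375
n=5: y=10.4375, sp=3, e=sp−y=-7.4375; I=-1.3125, D=e−e_prev=-12.8125; u=3/2·(-7.4375)+0·(-1.3125)+1/2·(-12.8125)=-17.5625; next y=1/2·10.4375+1·(-17.5625)=-12.34375
n=6: y=-12.34375, sp=3, e=sp−y=15.34375; I=14.03125, D=e−e_prev=22.78125; u=3/2·15.34375+0·14.03125+1/2·22.78125=34.40625; next y=1/2·(-12.34375)+1·34.40625=28.234375
n=7: y=28.234375, sp=3, e=sp−y=-25.234375; I=-11.203125, D=e−e_prev=-40.578125; u=3/2·(-25.234375)+0·(-11.203125)+1/2·(-40.578125)=-58.140625; next y=1/2·28.234375+1·(-58.140625)≈-44.023438

0 1 2.000 0.000
1 1 -2.500 2.000
2 1 5.500 -1.500
3 3 -4.750 4.750
4 3 11.625 -2.375
5 3 -17.563 10.438
6 3 34.406 -12.344
7 3 -58.141 28.234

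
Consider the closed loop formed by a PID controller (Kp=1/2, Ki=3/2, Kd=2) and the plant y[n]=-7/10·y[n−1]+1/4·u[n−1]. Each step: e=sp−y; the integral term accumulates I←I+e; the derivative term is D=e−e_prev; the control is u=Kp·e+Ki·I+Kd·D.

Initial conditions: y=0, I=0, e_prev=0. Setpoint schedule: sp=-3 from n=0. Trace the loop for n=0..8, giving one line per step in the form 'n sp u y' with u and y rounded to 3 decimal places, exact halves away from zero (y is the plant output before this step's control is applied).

(exact arithmetic carried between steps; '≈' marks a value shown rounded to 6 d.p. or computed from one; I and e_prev carry over from the previous line; the table rounds u and y to 3 d.p., halves away from zero)
n=0: y=0, sp=-3, e=sp−y=-3; I=-3, D=e−e_prev=-3; u=1/2·(-3)+3/2·(-3)+2·(-3)=-12; next y=-7/10·0+1/4·(-12)=-3
n=1: y=-3, sp=-3, e=sp−y=0; I=-3, D=e−e_prev=3; u=1/2·0+3/2·(-3)+2·3=1.5; next y=-7/10·(-3)+1/4·1.5=2.475
n=2: y=2.475, sp=-3, e=sp−y=-5.475; I=-8.475, D=e−e_prev=-5.475; u=1/2·(-5.475)+3/2·(-8.475)+2·(-5.475)=-26.4; next y=-7/10·2.475+1/4·(-26.4)=-8.3325
n=3: y=-8.3325, sp=-3, e=sp−y=5.3325; I=-3.1425, D=e−e_prev=10.8075; u=1/2·5.3325+3/2·(-3.1425)+2·10.8075=19.5675; next y=-7/10·(-8.3325)+1/4·19.5675=10.724625
n=4: y=10.724625, sp=-3, e=sp−y=-13.724625; I=-16.867125, D=e−e_prev=-19.057125; u=1/2·(-13.724625)+3/2·(-16.867125)+2·(-19.057125)=-70.27725; next y=-7/10·10.724625+1/4·(-70.27725)=-25.07655
n=5: y=-25.07655, sp=-3, e=sp−y=22.07655; I=5.209425, D=e−e_prev=35.801175; u=1/2·22.07655+3/2·5.209425+2·35.801175≈90.454763; next y=-7/10·(-25.07655)+1/4·90.454763≈40.167276
n=6: y≈40.167276, sp=-3, e=sp−y≈-43.167276; I≈-37.957851, D=e−e_prev≈-65.243826; u=1/2·(-43.167276)+3/2·(-37.957851)+2·(-65.243826)≈-209.008065; next y=-7/10·40.167276+1/4·(-209.008065)≈-80.369109
n=7: y≈-80.369109, sp=-3, e=sp−y≈77.369109; I≈39.411259, D=e−e_prev≈120.536385; u=1/2·77.369109+3/2·39.411259+2·120.536385≈338.874212; next y=-7/10·(-80.369109)+1/4·338.874212≈140.976929
n=8: y≈140.976929, sp=-3, e=sp−y≈-143.976929; I≈-104.565671, D=e−e_prev≈-221.346039; u=1/2·(-143.976929)+3/2·(-104.565671)+2·(-221.346039)≈-671.529048; next y=-7/10·140.976929+1/4·(-671.529048)≈-266.566113

0 -3 -12.000 0.000
1 -3 1.500 -3.000
2 -3 -26.400 2.475
3 -3 19.568 -8.333
4 -3 -70.277 10.725
5 -3 90.455 -25.077
6 -3 -209.008 40.167
7 -3 338.874 -80.369
8 -3 -671.529 140.977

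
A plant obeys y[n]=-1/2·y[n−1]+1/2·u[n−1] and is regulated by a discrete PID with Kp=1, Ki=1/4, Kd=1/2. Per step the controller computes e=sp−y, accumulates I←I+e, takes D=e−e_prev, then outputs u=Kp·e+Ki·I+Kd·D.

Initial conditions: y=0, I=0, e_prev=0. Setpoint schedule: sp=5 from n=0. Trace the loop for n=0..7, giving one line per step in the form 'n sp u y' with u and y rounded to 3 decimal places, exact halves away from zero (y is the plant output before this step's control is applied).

0 5 8.750 0.000
1 5 -0.156 4.375
2 5 13.809 -2.266
3 5 -5.725 8.037
4 5 24.774 -6.881
5 5 -19.455 15.827
6 5 47.763 -17.641
7 5 -51.412 32.702

(exact arithmetic carried between steps; '≈' marks a value shown rounded to 6 d.p. or computed from one; I and e_prev carry over from the previous line; the table rounds u and y to 3 d.p., halves away from zero)
n=0: y=0, sp=5, e=sp−y=5; I=5, D=e−e_prev=5; u=1·5+1/4·5+1/2·5=8.75; next y=-1/2·0+1/2·8.75=4.375
n=1: y=4.375, sp=5, e=sp−y=0.625; I=5.625, D=e−e_prev=-4.375; u=1·0.625+1/4·5.625+1/2·(-4.375)=-0.15625; next y=-1/2·4.375+1/2·(-0.15625)=-2.265625
n=2: y=-2.265625, sp=5, e=sp−y=7.265625; I=12.890625, D=e−e_prev=6.640625; u=1·7.265625+1/4·12.890625+1/2·6.640625≈13.808594; next y=-1/2·(-2.265625)+1/2·13.808594≈8.037109
n=3: y≈8.037109, sp=5, e=sp−y≈-3.037109; I≈9.853516, D=e−e_prev≈-10.302734; u=1·(-3.037109)+1/4·9.853516+1/2·(-10.302734)≈-5.725098; next y=-1/2·8.037109+1/2·(-5.725098)≈-6.881104
n=4: y≈-6.881104, sp=5, e=sp−y≈11.881104; I≈21.734619, D=e−e_prev≈14.918213; u=1·11.881104+1/4·21.734619+1/2·14.918213≈24.773865; next y=-1/2·(-6.881104)+1/2·24.773865≈15.827484
n=5: y≈15.827484, sp=5, e=sp−y≈-10.827484; I≈10.907135, D=e−e_prev≈-22.708588; u=1·(-10.827484)+1/4·10.907135+1/2·(-22.708588)≈-19.454994; next y=-1/2·15.827484+1/2·(-19.454994)≈-17.641239
n=6: y≈-17.641239, sp=5, e=sp−y≈22.641239; I≈33.548374, D=e−e_prev≈33.468723; u=1·22.641239+1/4·33.548374+1/2·33.468723≈47.762694; next y=-1/2·(-17.641239)+1/2·47.762694≈32.701967
n=7: y≈32.701967, sp=5, e=sp−y≈-27.701967; I≈5.846407, D=e−e_prev≈-50.343206; u=1·(-27.701967)+1/4·5.846407+1/2·(-50.343206)≈-51.411968; next y=-1/2·32.701967+1/2·(-51.411968)≈-42.056967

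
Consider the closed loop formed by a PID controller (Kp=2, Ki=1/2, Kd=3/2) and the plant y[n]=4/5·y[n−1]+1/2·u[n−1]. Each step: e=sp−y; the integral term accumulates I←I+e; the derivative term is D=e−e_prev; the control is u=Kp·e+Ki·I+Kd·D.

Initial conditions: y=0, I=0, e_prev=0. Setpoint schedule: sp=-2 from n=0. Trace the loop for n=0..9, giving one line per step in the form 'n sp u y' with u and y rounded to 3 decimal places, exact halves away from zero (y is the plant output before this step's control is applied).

0 -2 -8.000 0.000
1 -2 10.000 -4.000
2 -2 -18.200 1.800
3 -2 26.440 -7.660
4 -2 -43.928 7.092
5 -2 67.184 -16.290
6 -2 -108.144 20.559
7 -2 168.587 -37.625
8 -2 -268.150 54.194
9 -2 421.136 -90.720

(exact arithmetic carried between steps; '≈' marks a value shown rounded to 6 d.p. or computed from one; I and e_prev carry over from the previous line; the table rounds u and y to 3 d.p., halves away from zero)
n=0: y=0, sp=-2, e=sp−y=-2; I=-2, D=e−e_prev=-2; u=2·(-2)+1/2·(-2)+3/2·(-2)=-8; next y=4/5·0+1/2·(-8)=-4
n=1: y=-4, sp=-2, e=sp−y=2; I=0, D=e−e_prev=4; u=2·2+1/2·0+3/2·4=10; next y=4/5·(-4)+1/2·10=1.8
n=2: y=1.8, sp=-2, e=sp−y=-3.8; I=-3.8, D=e−e_prev=-5.8; u=2·(-3.8)+1/2·(-3.8)+3/2·(-5.8)=-18.2; next y=4/5·1.8+1/2·(-18.2)=-7.66
n=3: y=-7.66, sp=-2, e=sp−y=5.66; I=1.86, D=e−e_prev=9.46; u=2·5.66+1/2·1.86+3/2·9.46=26.44; next y=4/5·(-7.66)+1/2·26.44=7.092
n=4: y=7.092, sp=-2, e=sp−y=-9.092; I=-7.232, D=e−e_prev=-14.752; u=2·(-9.092)+1/2·(-7.232)+3/2·(-14.752)=-43.928; next y=4/5·7.092+1/2·(-43.928)=-16.2904
n=5: y=-16.2904, sp=-2, e=sp−y=14.2904; I=7.0584, D=e−e_prev=23.3824; u=2·14.2904+1/2·7.0584+3/2·23.3824=67.1836; next y=4/5·(-16.2904)+1/2·67.1836=20.55948
n=6: y=20.55948, sp=-2, e=sp−y=-22.55948; I=-15.50108, D=e−e_prev=-36.84988; u=2·(-22.55948)+1/2·(-15.50108)+3/2·(-36.84988)=-108.14432; next y=4/5·20.55948+1/2·(-108.14432)=-37.624576
n=7: y=-37.624576, sp=-2, e=sp−y=35.624576; I=20.123496, D=e−e_prev=58.184056; u=2·35.624576+1/2·20.123496+3/2·58.184056=168.586984; next y=4/5·(-37.624576)+1/2·168.586984≈54.193831
n=8: y≈54.193831, sp=-2, e=sp−y≈-56.193831; I≈-36.070335, D=e−e_prev≈-91.818407; u=2·(-56.193831)+1/2·(-36.070335)+3/2·(-91.818407)≈-268.150441; next y=4/5·54.193831+1/2·(-268.150441)≈-90.720155
n=9: y≈-90.720155, sp=-2, e=sp−y≈88.720155; I≈52.649820, D=e−e_prev≈144.913987; u=2·88.720155+1/2·52.649820+3/2·144.913987≈421.136201; next y=4/5·(-90.720155)+1/2·421.136201≈137.991976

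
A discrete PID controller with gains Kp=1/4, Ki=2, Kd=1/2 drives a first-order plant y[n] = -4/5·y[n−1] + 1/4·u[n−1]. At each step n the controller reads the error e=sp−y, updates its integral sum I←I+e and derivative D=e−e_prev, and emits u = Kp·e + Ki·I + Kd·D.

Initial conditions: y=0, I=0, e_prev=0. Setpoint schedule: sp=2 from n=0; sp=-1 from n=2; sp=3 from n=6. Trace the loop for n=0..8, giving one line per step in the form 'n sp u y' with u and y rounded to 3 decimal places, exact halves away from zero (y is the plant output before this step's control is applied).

(exact arithmetic carried between steps; '≈' marks a value shown rounded to 6 d.p. or computed from one; I and e_prev carry over from the previous line; the table rounds u and y to 3 d.p., halves away from zero)
n=0: y=0, sp=2, e=sp−y=2; I=2, D=e−e_prev=2; u=1/4·2+2·2+1/2·2=5.5; next y=-4/5·0+1/4·5.5=1.375
n=1: y=1.375, sp=2, e=sp−y=0.625; I=2.625, D=e−e_prev=-1.375; u=1/4·0.625+2·2.625+1/2·(-1.375)=4.71875; next y=-4/5·1.375+1/4·4.71875≈0.079688
n=2: y≈0.079688, sp=-1, e=sp−y≈-1.079688; I≈1.545313, D=e−e_prev≈-1.704688; u=1/4·(-1.079688)+2·1.545313+1/2·(-1.704688)≈1.968359; next y=-4/5·0.079688+1/4·1.968359≈0.428340
n=3: y≈0.428340, sp=-1, e=sp−y≈-1.428340; I≈0.116973, D=e−e_prev≈-0.348652; u=1/4·(-1.428340)+2·0.116973+1/2·(-0.348652)≈-0.297466; next y=-4/5·0.428340+1/4·(-0.297466)≈-0.417038
n=4: y≈-0.417038, sp=-1, e=sp−y≈-0.582962; I≈-0.465989, D=e−e_prev≈0.845378; u=1/4·(-0.582962)+2·(-0.465989)+1/2·0.845378≈-0.655029; next y=-4/5·(-0.417038)+1/4·(-0.655029)≈0.169873
n=5: y≈0.169873, sp=-1, e=sp−y≈-1.169873; I≈-1.635862, D=e−e_prev≈-0.586912; u=1/4·(-1.169873)+2·(-1.635862)+1/2·(-0.586912)≈-3.857649; next y=-4/5·0.169873+1/4·(-3.857649)≈-1.100311
n=6: y≈-1.100311, sp=3, e=sp−y≈4.100311; I≈2.464449, D=e−e_prev≈5.270184; u=1/4·4.100311+2·2.464449+1/2·5.270184≈8.589067; next y=-4/5·(-1.100311)+1/4·8.589067≈3.027515
n=7: y≈3.027515, sp=3, e=sp−y≈-0.027515; I≈2.436933, D=e−e_prev≈-4.127826; u=1/4·(-0.027515)+2·2.436933+1/2·(-4.127826)≈2.803074; next y=-4/5·3.027515+1/4·2.803074≈-1.721244
n=8: y≈-1.721244, sp=3, e=sp−y≈4.721244; I≈7.158177, D=e−e_prev≈4.748759; u=1/4·4.721244+2·7.158177+1/2·4.748759≈17.871044; next y=-4/5·(-1.721244)+1/4·17.871044≈5.844756

0 2 5.500 0.000
1 2 4.719 1.375
2 -1 1.968 0.080
3 -1 -0.297 0.428
4 -1 -0.655 -0.417
5 -1 -3.858 0.170
6 3 8.589 -1.100
7 3 2.803 3.028
8 3 17.871 -1.721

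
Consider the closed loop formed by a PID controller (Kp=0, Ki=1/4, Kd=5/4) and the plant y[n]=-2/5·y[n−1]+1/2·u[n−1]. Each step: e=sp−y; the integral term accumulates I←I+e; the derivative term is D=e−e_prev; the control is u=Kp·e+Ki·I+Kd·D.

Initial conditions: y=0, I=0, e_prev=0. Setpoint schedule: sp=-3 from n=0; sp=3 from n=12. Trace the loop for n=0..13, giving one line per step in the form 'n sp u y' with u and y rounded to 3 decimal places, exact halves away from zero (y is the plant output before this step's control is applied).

0 -3 -4.500 0.000
1 -3 1.875 -2.250
2 -3 -7.256 1.838
3 -3 5.945 -4.363
4 -3 -15.086 4.718
5 -3 15.557 -9.430
6 -3 -31.992 11.551
7 -3 38.847 -20.616
8 -3 -69.386 27.670
9 -3 93.449 -45.761
10 -3 -153.833 65.029
11 -3 219.583 -102.928
12 3 -337.218 150.963
13 3 505.590 -228.994

(exact arithmetic carried between steps; '≈' marks a value shown rounded to 6 d.p. or computed from one; I and e_prev carry over from the previous line; the table rounds u and y to 3 d.p., halves away from zero)
n=0: y=0, sp=-3, e=sp−y=-3; I=-3, D=e−e_prev=-3; u=0·(-3)+1/4·(-3)+5/4·(-3)=-4.5; next y=-2/5·0+1/2·(-4.5)=-2.25
n=1: y=-2.25, sp=-3, e=sp−y=-0.75; I=-3.75, D=e−e_prev=2.25; u=0·(-0.75)+1/4·(-3.75)+5/4·2.25=1.875; next y=-2/5·(-2.25)+1/2·1.875=1.8375
n=2: y=1.8375, sp=-3, e=sp−y=-4.8375; I=-8.5875, D=e−e_prev=-4.0875; u=0·(-4.8375)+1/4·(-8.5875)+5/4·(-4.0875)=-7.25625; next y=-2/5·1.8375+1/2·(-7.25625)=-4.363125
n=3: y=-4.363125, sp=-3, e=sp−y=1.363125; I=-7.224375, D=e−e_prev=6.200625; u=0·1.363125+1/4·(-7.224375)+5/4·6.200625≈5.944688; next y=-2/5·(-4.363125)+1/2·5.944688≈4.717594
n=4: y≈4.717594, sp=-3, e=sp−y≈-7.717594; I≈-14.941969, D=e−e_prev≈-9.080719; u=0·(-7.717594)+1/4·(-14.941969)+5/4·(-9.080719)≈-15.086391; next y=-2/5·4.717594+1/2·(-15.086391)≈-9.430233
n=5: y≈-9.430233, sp=-3, e=sp−y≈6.430233; I≈-8.511736, D=e−e_prev≈14.147827; u=0·6.430233+1/4·(-8.511736)+5/4·14.147827≈15.556849; next y=-2/5·(-9.430233)+1/2·15.556849≈11.550518
n=6: y≈11.550518, sp=-3, e=sp−y≈-14.550518; I≈-23.062254, D=e−e_prev≈-20.980751; u=0·(-14.550518)+1/4·(-23.062254)+5/4·(-20.980751)≈-31.991502; next y=-2/5·11.550518+1/2·(-31.991502)≈-20.615958
n=7: y≈-20.615958, sp=-3, e=sp−y≈17.615958; I≈-5.446296, D=e−e_prev≈32.166476; u=0·17.615958+1/4·(-5.446296)+5/4·32.166476≈38.846521; next y=-2/5·(-20.615958)+1/2·38.846521≈27.669643
n=8: y≈27.669643, sp=-3, e=sp−y≈-30.669643; I≈-36.115939, D=e−e_prev≈-48.285601; u=0·(-30.669643)+1/4·(-36.115939)+5/4·(-48.285601)≈-69.385986; next y=-2/5·27.669643+1/2·(-69.385986)≈-45.760851
n=9: y≈-45.760851, sp=-3, e=sp−y≈42.760851; I≈6.644911, D=e−e_prev≈73.430494; u=0·42.760851+1/4·6.644911+5/4·73.430494≈93.449345; next y=-2/5·(-45.760851)+1/2·93.449345≈65.029013
n=10: y≈65.029013, sp=-3, e=sp−y≈-68.029013; I≈-61.384102, D=e−e_prev≈-110.789864; u=0·(-68.029013)+1/4·(-61.384102)+5/4·(-110.789864)≈-153.833355; next y=-2/5·65.029013+1/2·(-153.833355)≈-102.928283
n=11: y≈-102.928283, sp=-3, e=sp−y≈99.928283; I≈38.544181, D=e−e_prev≈167.957296; u=0·99.928283+1/4·38.544181+5/4·167.957296≈219.582665; next y=-2/5·(-102.928283)+1/2·219.582665≈150.962645
n=12: y≈150.962645, sp=3, e=sp−y≈-147.962645; I≈-109.418464, D=e−e_prev≈-247.890928; u=0·(-147.962645)+1/4·(-109.418464)+5/4·(-247.890928)≈-337.218276; next y=-2/5·150.962645+1/2·(-337.218276)≈-228.994196
n=13: y≈-228.994196, sp=3, e=sp−y≈231.994196; I≈122.575732, D=e−e_prev≈379.956842; u=0·231.994196+1/4·122.575732+5/4·379.956842≈505.589985; next y=-2/5·(-228.994196)+1/2·505.589985≈344.392671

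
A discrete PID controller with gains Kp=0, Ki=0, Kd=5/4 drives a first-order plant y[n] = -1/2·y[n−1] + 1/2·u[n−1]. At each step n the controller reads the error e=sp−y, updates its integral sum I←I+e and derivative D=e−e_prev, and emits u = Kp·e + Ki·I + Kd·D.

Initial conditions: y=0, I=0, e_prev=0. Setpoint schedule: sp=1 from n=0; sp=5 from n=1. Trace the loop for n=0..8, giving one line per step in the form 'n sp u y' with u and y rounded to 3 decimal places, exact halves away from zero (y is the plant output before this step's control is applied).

(exact arithmetic carried between steps; '≈' marks a value shown rounded to 6 d.p. or computed from one; I and e_prev carry over from the previous line; the table rounds u and y to 3 d.p., halves away from zero)
n=0: y=0, sp=1, e=sp−y=1; I=1, D=e−e_prev=1; u=0·1+0·1+5/4·1=1.25; next y=-1/2·0+1/2·1.25=0.625
n=1: y=0.625, sp=5, e=sp−y=4.375; I=5.375, D=e−e_prev=3.375; u=0·4.375+0·5.375+5/4·3.375=4.21875; next y=-1/2·0.625+1/2·4.21875=1.796875
n=2: y=1.796875, sp=5, e=sp−y=3.203125; I=8.578125, D=e−e_prev=-1.171875; u=0·3.203125+0·8.578125+5/4·(-1.171875)≈-1.464844; next y=-1/2·1.796875+1/2·(-1.464844)≈-1.630859
n=3: y≈-1.630859, sp=5, e=sp−y≈6.630859; I≈15.208984, D=e−e_prev≈3.427734; u=0·6.630859+0·15.208984+5/4·3.427734≈4.284668; next y=-1/2·(-1.630859)+1/2·4.284668≈2.957764
n=4: y≈2.957764, sp=5, e=sp−y≈2.042236; I≈17.251221, D=e−e_prev≈-4.588623; u=0·2.042236+0·17.251221+5/4·(-4.588623)≈-5.735779; next y=-1/2·2.957764+1/2·(-5.735779)≈-4.346771
n=5: y≈-4.346771, sp=5, e=sp−y≈9.346771; I≈26.597992, D=e−e_prev≈7.304535; u=0·9.346771+0·26.597992+5/4·7.304535≈9.130669; next y=-1/2·(-4.346771)+1/2·9.130669≈6.738720
n=6: y≈6.738720, sp=5, e=sp−y≈-1.738720; I≈24.859272, D=e−e_prev≈-11.085491; u=0·(-1.738720)+0·24.859272+5/4·(-11.085491)≈-13.856864; next y=-1/2·6.738720+1/2·(-13.856864)≈-10.297792
n=7: y≈-10.297792, sp=5, e=sp−y≈15.297792; I≈40.157064, D=e−e_prev≈17.036512; u=0·15.297792+0·40.157064+5/4·17.036512≈21.295640; next y=-1/2·(-10.297792)+1/2·21.295640≈15.796716
n=8: y≈15.796716, sp=5, e=sp−y≈-10.796716; I≈29.360348, D=e−e_prev≈-26.094508; u=0·(-10.796716)+0·29.360348+5/4·(-26.094508)≈-32.618135; next y=-1/2·15.796716+1/2·(-32.618135)≈-24.207425

0 1 1.250 0.000
1 5 4.219 0.625
2 5 -1.465 1.797
3 5 4.285 -1.631
4 5 -5.736 2.958
5 5 9.131 -4.347
6 5 -13.857 6.739
7 5 21.296 -10.298
8 5 -32.618 15.797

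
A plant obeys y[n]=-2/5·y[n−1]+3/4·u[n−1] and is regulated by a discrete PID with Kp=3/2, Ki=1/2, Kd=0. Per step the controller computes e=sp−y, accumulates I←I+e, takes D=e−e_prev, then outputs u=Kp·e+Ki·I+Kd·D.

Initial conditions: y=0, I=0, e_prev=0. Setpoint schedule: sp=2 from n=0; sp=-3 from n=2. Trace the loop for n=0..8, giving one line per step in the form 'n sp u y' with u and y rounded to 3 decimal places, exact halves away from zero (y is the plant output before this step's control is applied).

0 2 4.000 0.000
1 2 -1.000 3.000
2 -3 -1.600 -1.950
3 -3 -5.185 -0.420
4 -3 0.127 -3.721
5 -3 -10.121 1.583
6 -3 7.202 -8.224
7 -3 -24.016 8.691
8 -3 30.497 -21.488

(exact arithmetic carried between steps; '≈' marks a value shown rounded to 6 d.p. or computed from one; I and e_prev carry over from the previous line; the table rounds u and y to 3 d.p., halves away from zero)
n=0: y=0, sp=2, e=sp−y=2; I=2, D=e−e_prev=2; u=3/2·2+1/2·2+0·2=4; next y=-2/5·0+3/4·4=3
n=1: y=3, sp=2, e=sp−y=-1; I=1, D=e−e_prev=-3; u=3/2·(-1)+1/2·1+0·(-3)=-1; next y=-2/5·3+3/4·(-1)=-1.95
n=2: y=-1.95, sp=-3, e=sp−y=-1.05; I=-0.05, D=e−e_prev=-0.05; u=3/2·(-1.05)+1/2·(-0.05)+0·(-0.05)=-1.6; next y=-2/5·(-1.95)+3/4·(-1.6)=-0.42
n=3: y=-0.42, sp=-3, e=sp−y=-2.58; I=-2.63, D=e−e_prev=-1.53; u=3/2·(-2.58)+1/2·(-2.63)+0·(-1.53)=-5.185; next y=-2/5·(-0.42)+3/4·(-5.185)=-3.72075
n=4: y=-3.72075, sp=-3, e=sp−y=0.72075; I=-1.90925, D=e−e_prev=3.30075; u=3/2·0.72075+1/2·(-1.90925)+0·3.30075=0.1265; next y=-2/5·(-3.72075)+3/4·0.1265=1.583175
n=5: y=1.583175, sp=-3, e=sp−y=-4.583175; I=-6.492425, D=e−e_prev=-5.303925; u=3/2·(-4.583175)+1/2·(-6.492425)+0·(-5.303925)=-10.120975; next y=-2/5·1.583175+3/4·(-10.120975)≈-8.224001
n=6: y≈-8.224001, sp=-3, e=sp−y≈5.224001; I≈-1.268424, D=e−e_prev≈9.807176; u=3/2·5.224001+1/2·(-1.268424)+0·9.807176≈7.20179; next y=-2/5·(-8.224001)+3/4·7.20179≈8.690943
n=7: y=8.690943, sp=-3, e=sp−y=-11.690943; I≈-12.959367, D=e−e_prev≈-16.914944; u=3/2·(-11.690943)+1/2·(-12.959367)+0·(-16.914944)≈-24.016098; next y=-2/5·8.690943+3/4·(-24.016098)≈-21.488451
n=8: y≈-21.488451, sp=-3, e=sp−y≈18.488451; I≈5.529084, D=e−e_prev≈30.179394; u=3/2·18.488451+1/2·5.529084+0·30.179394≈30.497218; next y=-2/5·(-21.488451)+3/4·30.497218≈31.468294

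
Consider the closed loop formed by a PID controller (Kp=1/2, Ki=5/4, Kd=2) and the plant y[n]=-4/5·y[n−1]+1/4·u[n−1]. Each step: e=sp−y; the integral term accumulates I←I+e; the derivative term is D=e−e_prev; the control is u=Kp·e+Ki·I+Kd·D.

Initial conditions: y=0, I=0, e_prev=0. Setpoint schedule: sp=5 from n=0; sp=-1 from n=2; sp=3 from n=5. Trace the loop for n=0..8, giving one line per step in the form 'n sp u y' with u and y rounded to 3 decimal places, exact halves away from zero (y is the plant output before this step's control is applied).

(exact arithmetic carried between steps; '≈' marks a value shown rounded to 6 d.p. or computed from one; I and e_prev carry over from the previous line; the table rounds u and y to 3 d.p., halves away from zero)
n=0: y=0, sp=5, e=sp−y=5; I=5, D=e−e_prev=5; u=1/2·5+5/4·5+2·5=18.75; next y=-4/5·0+1/4·18.75=4.6875
n=1: y=4.6875, sp=5, e=sp−y=0.3125; I=5.3125, D=e−e_prev=-4.6875; u=1/2·0.3125+5/4·5.3125+2·(-4.6875)=-2.578125; next y=-4/5·4.6875+1/4·(-2.578125)≈-4.394531
n=2: y≈-4.394531, sp=-1, e=sp−y≈3.394531; I≈8.707031, D=e−e_prev≈3.082031; u=1/2·3.394531+5/4·8.707031+2·3.082031≈18.745117; next y=-4/5·(-4.394531)+1/4·18.745117≈8.201904
n=3: y≈8.201904, sp=-1, e=sp−y≈-9.201904; I≈-0.494873, D=e−e_prev≈-12.596436; u=1/2·(-9.201904)+5/4·(-0.494873)+2·(-12.596436)≈-30.412415; next y=-4/5·8.201904+1/4·(-30.412415)≈-14.164627
n=4: y≈-14.164627, sp=-1, e=sp−y≈13.164627; I≈12.669754, D=e−e_prev≈22.366531; u=1/2·13.164627+5/4·12.669754+2·22.366531≈67.152569; next y=-4/5·(-14.164627)+1/4·67.152569≈28.119844
n=5: y≈28.119844, sp=3, e=sp−y≈-25.119844; I≈-12.450090, D=e−e_prev≈-38.284471; u=1/2·(-25.119844)+5/4·(-12.450090)+2·(-38.284471)≈-104.691476; next y=-4/5·28.119844+1/4·(-104.691476)≈-48.668744
n=6: y≈-48.668744, sp=3, e=sp−y≈51.668744; I≈39.218654, D=e−e_prev≈76.788588; u=1/2·51.668744+5/4·39.218654+2·76.788588≈228.434866; next y=-4/5·(-48.668744)+1/4·228.434866≈96.043712
n=7: y≈96.043712, sp=3, e=sp−y≈-93.043712; I≈-53.825057, D=e−e_prev≈-144.712456; u=1/2·(-93.043712)+5/4·(-53.825057)+2·(-144.712456)≈-403.228089; next y=-4/5·96.043712+1/4·(-403.228089)≈-177.641992
n=8: y≈-177.641992, sp=3, e=sp−y≈180.641992; I≈126.816934, D=e−e_prev≈273.685704; u=1/2·180.641992+5/4·126.816934+2·273.685704≈796.213571; next y=-4/5·(-177.641992)+1/4·796.213571≈341.166986

0 5 18.750 0.000
1 5 -2.578 4.688
2 -1 18.745 -4.395
3 -1 -30.412 8.202
4 -1 67.153 -14.165
5 3 -104.691 28.120
6 3 228.435 -48.669
7 3 -403.228 96.044
8 3 796.214 -177.642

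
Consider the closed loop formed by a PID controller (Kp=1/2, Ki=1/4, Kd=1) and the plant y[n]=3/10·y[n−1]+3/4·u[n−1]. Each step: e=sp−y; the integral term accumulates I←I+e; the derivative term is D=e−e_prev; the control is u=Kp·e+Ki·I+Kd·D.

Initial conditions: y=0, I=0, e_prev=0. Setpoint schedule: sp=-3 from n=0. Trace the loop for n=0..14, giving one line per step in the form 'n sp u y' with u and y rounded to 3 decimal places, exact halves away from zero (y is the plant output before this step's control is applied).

(exact arithmetic carried between steps; '≈' marks a value shown rounded to 6 d.p. or computed from one; I and e_prev carry over from the previous line; the table rounds u and y to 3 d.p., halves away from zero)
n=0: y=0, sp=-3, e=sp−y=-3; I=-3, D=e−e_prev=-3; u=1/2·(-3)+1/4·(-3)+1·(-3)=-5.25; next y=3/10·0+3/4·(-5.25)=-3.9375
n=1: y=-3.9375, sp=-3, e=sp−y=0.9375; I=-2.0625, D=e−e_prev=3.9375; u=1/2·0.9375+1/4·(-2.0625)+1·3.9375=3.890625; next y=3/10·(-3.9375)+3/4·3.890625≈1.736719
n=2: y≈1.736719, sp=-3, e=sp−y≈-4.736719; I≈-6.799219, D=e−e_prev≈-5.674219; u=1/2·(-4.736719)+1/4·(-6.799219)+1·(-5.674219)≈-9.742383; next y=3/10·1.736719+3/4·(-9.742383)≈-6.785771
n=3: y≈-6.785771, sp=-3, e=sp−y≈3.785771; I≈-3.013447, D=e−e_prev≈8.522490; u=1/2·3.785771+1/4·(-3.013447)+1·8.522490≈9.662014; next y=3/10·(-6.785771)+3/4·9.662014≈5.210779
n=4: y≈5.210779, sp=-3, e=sp−y≈-8.210779; I≈-11.224226, D=e−e_prev≈-11.996551; u=1/2·(-8.210779)+1/4·(-11.224226)+1·(-11.996551)≈-18.907997; next y=3/10·5.210779+3/4·(-18.907997)≈-12.617764
n=5: y≈-12.617764, sp=-3, e=sp−y≈9.617764; I≈-1.606463, D=e−e_prev≈17.828543; u=1/2·9.617764+1/4·(-1.606463)+1·17.828543≈22.235809; next y=3/10·(-12.617764)+3/4·22.235809≈12.891528
n=6: y≈12.891528, sp=-3, e=sp−y≈-15.891528; I≈-17.497990, D=e−e_prev≈-25.509292; u=1/2·(-15.891528)+1/4·(-17.497990)+1·(-25.509292)≈-37.829553; next y=3/10·12.891528+3/4·(-37.829553)≈-24.504707
n=7: y≈-24.504707, sp=-3, e=sp−y≈21.504707; I≈4.006716, D=e−e_prev≈37.396234; u=1/2·21.504707+1/4·4.006716+1·37.396234≈49.150267; next y=3/10·(-24.504707)+3/4·49.150267≈29.511288
n=8: y≈29.511288, sp=-3, e=sp−y≈-32.511288; I≈-28.504572, D=e−e_prev≈-54.015995; u=1/2·(-32.511288)+1/4·(-28.504572)+1·(-54.015995)≈-77.397782; next y=3/10·29.511288+3/4·(-77.397782)≈-49.194950
n=9: y≈-49.194950, sp=-3, e=sp−y≈46.194950; I≈17.690378, D=e−e_prev≈78.706238; u=1/2·46.194950+1/4·17.690378+1·78.706238≈106.226307; next y=3/10·(-49.194950)+3/4·106.226307≈64.911246
n=10: y≈64.911246, sp=-3, e=sp−y≈-67.911246; I≈-50.220868, D=e−e_prev≈-114.106196; u=1/2·(-67.911246)+1/4·(-50.220868)+1·(-114.106196)≈-160.617035; next y=3/10·64.911246+3/4·(-160.617035)≈-100.989403
n=11: y≈-100.989403, sp=-3, e=sp−y≈97.989403; I≈47.768535, D=e−e_prev≈165.900648; u=1/2·97.989403+1/4·47.768535+1·165.900648≈226.837484; next y=3/10·(-100.989403)+3/4·226.837484≈139.831292
n=12: y≈139.831292, sp=-3, e=sp−y≈-142.831292; I≈-95.062757, D=e−e_prev≈-240.820695; u=1/2·(-142.831292)+1/4·(-95.062757)+1·(-240.820695)≈-336.002030; next y=3/10·139.831292+3/4·(-336.002030)≈-210.052135
n=13: y≈-210.052135, sp=-3, e=sp−y≈207.052135; I≈111.989378, D=e−e_prev≈349.883427; u=1/2·207.052135+1/4·111.989378+1·349.883427≈481.406838; next y=3/10·(-210.052135)+3/4·481.406838≈298.039488
n=14: y≈298.039488, sp=-3, e=sp−y≈-301.039488; I≈-189.050110, D=e−e_prev≈-508.091623; u=1/2·(-301.039488)+1/4·(-189.050110)+1·(-508.091623)≈-705.873895; next y=3/10·298.039488+3/4·(-705.873895)≈-439.993575

0 -3 -5.250 0.000
1 -3 3.891 -3.938
2 -3 -9.742 1.737
3 -3 9.662 -6.786
4 -3 -18.908 5.211
5 -3 22.236 -12.618
6 -3 -37.830 12.892
7 -3 49.150 -24.505
8 -3 -77.398 29.511
9 -3 106.226 -49.195
10 -3 -160.617 64.911
11 -3 226.837 -100.989
12 -3 -336.002 139.831
13 -3 481.407 -210.052
14 -3 -705.874 298.039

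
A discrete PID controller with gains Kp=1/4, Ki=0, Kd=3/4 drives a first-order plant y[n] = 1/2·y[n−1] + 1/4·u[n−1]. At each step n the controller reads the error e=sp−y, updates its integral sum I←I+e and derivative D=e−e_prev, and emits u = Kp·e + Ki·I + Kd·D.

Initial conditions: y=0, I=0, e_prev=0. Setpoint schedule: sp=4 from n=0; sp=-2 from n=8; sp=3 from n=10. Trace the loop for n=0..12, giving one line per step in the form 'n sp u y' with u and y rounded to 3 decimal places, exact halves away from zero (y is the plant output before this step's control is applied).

0 4 4.000 0.000
1 4 0.000 1.000
2 4 1.250 0.500
3 4 0.813 0.563
4 4 0.938 0.484
5 4 0.887 0.477
6 4 0.897 0.460
7 4 0.891 0.454
8 -2 -5.109 0.450
9 -2 0.890 -1.052
10 3 4.014 -0.304
11 3 -0.330 0.852
12 3 1.045 0.343

(exact arithmetic carried between steps; '≈' marks a value shown rounded to 6 d.p. or computed from one; I and e_prev carry over from the previous line; the table rounds u and y to 3 d.p., halves away from zero)
n=0: y=0, sp=4, e=sp−y=4; I=4, D=e−e_prev=4; u=1/4·4+0·4+3/4·4=4; next y=1/2·0+1/4·4=1
n=1: y=1, sp=4, e=sp−y=3; I=7, D=e−e_prev=-1; u=1/4·3+0·7+3/4·(-1)=0; next y=1/2·1+1/4·0=0.5
n=2: y=0.5, sp=4, e=sp−y=3.5; I=10.5, D=e−e_prev=0.5; u=1/4·3.5+0·10.5+3/4·0.5=1.25; next y=1/2·0.5+1/4·1.25=0.5625
n=3: y=0.5625, sp=4, e=sp−y=3.4375; I=13.9375, D=e−e_prev=-0.0625; u=1/4·3.4375+0·13.9375+3/4·(-0.0625)=0.8125; next y=1/2·0.5625+1/4·0.8125=0.484375
n=4: y=0.484375, sp=4, e=sp−y=3.515625; I=17.453125, D=e−e_prev=0.078125; u=1/4·3.515625+0·17.453125+3/4·0.078125=0.9375; next y=1/2·0.484375+1/4·0.9375≈0.476563
n=5: y≈0.476563, sp=4, e=sp−y≈3.523438; I≈20.976563, D=e−e_prev≈0.007813; u=1/4·3.523438+0·20.976563+3/4·0.007813≈0.886719; next y=1/2·0.476563+1/4·0.886719≈0.459961
n=6: y≈0.459961, sp=4, e=sp−y≈3.540039; I≈24.516602, D=e−e_prev≈0.016602; u=1/4·3.540039+0·24.516602+3/4·0.016602≈0.897461; next y=1/2·0.459961+1/4·0.897461≈0.454346
n=7: y≈0.454346, sp=4, e=sp−y≈3.545654; I≈28.062256, D=e−e_prev≈0.005615; u=1/4·3.545654+0·28.062256+3/4·0.005615≈0.890625; next y=1/2·0.454346+1/4·0.890625≈0.449829
n=8: y≈0.449829, sp=-2, e=sp−y≈-2.449829; I≈25.612427, D=e−e_prev≈-5.995483; u=1/4·(-2.449829)+0·25.612427+3/4·(-5.995483)≈-5.109070; next y=1/2·0.449829+1/4·(-5.109070)≈-1.052353
n=9: y≈-1.052353, sp=-2, e=sp−y≈-0.947647; I≈24.664780, D=e−e_prev≈1.502182; u=1/4·(-0.947647)+0·24.664780+3/4·1.502182≈0.889725; next y=1/2·(-1.052353)+1/4·0.889725≈-0.303745
n=10: y≈-0.303745, sp=3, e=sp−y≈3.303745; I≈27.968525, D=e−e_prev≈4.251392; u=1/4·3.303745+0·27.968525+3/4·4.251392≈4.014481; next y=1/2·(-0.303745)+1/4·4.014481≈0.851748
n=11: y≈0.851748, sp=3, e=sp−y≈2.148252; I≈30.116777, D=e−e_prev≈-1.155493; u=1/4·2.148252+0·30.116777+3/4·(-1.155493)≈-0.329556; next y=1/2·0.851748+1/4·(-0.329556)≈0.343485
n=12: y≈0.343485, sp=3, e=sp−y≈2.656515; I≈32.773293, D=e−e_prev≈0.508263; u=1/4·2.656515+0·32.773293+3/4·0.508263≈1.045326; next y=1/2·0.343485+1/4·1.045326≈0.433074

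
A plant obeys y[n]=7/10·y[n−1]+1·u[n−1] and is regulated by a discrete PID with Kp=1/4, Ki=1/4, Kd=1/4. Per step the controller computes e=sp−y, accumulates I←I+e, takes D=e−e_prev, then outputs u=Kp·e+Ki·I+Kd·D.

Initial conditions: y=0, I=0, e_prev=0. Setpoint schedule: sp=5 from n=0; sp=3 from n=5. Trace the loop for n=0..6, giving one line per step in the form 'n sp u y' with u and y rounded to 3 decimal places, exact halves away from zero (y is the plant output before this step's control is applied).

0 5 3.750 0.000
1 5 0.938 3.750
2 5 2.328 3.563
3 5 1.696 4.822
4 5 1.868 5.071
5 3 0.153 5.418
6 3 1.239 3.945

(exact arithmetic carried between steps; '≈' marks a value shown rounded to 6 d.p. or computed from one; I and e_prev carry over from the previous line; the table rounds u and y to 3 d.p., halves away from zero)
n=0: y=0, sp=5, e=sp−y=5; I=5, D=e−e_prev=5; u=1/4·5+1/4·5+1/4·5=3.75; next y=7/10·0+1·3.75=3.75
n=1: y=3.75, sp=5, e=sp−y=1.25; I=6.25, D=e−e_prev=-3.75; u=1/4·1.25+1/4·6.25+1/4·(-3.75)=0.9375; next y=7/10·3.75+1·0.9375=3.5625
n=2: y=3.5625, sp=5, e=sp−y=1.4375; I=7.6875, D=e−e_prev=0.1875; u=1/4·1.4375+1/4·7.6875+1/4·0.1875=2.328125; next y=7/10·3.5625+1·2.328125=4.821875
n=3: y=4.821875, sp=5, e=sp−y=0.178125; I=7.865625, D=e−e_prev=-1.259375; u=1/4·0.178125+1/4·7.865625+1/4·(-1.259375)≈1.696094; next y=7/10·4.821875+1·1.696094≈5.071406
n=4: y≈5.071406, sp=5, e=sp−y≈-0.071406; I≈7.794219, D=e−e_prev≈-0.249531; u=1/4·(-0.071406)+1/4·7.794219+1/4·(-0.249531)≈1.868320; next y=7/10·5.071406+1·1.868320≈5.418305
n=5: y≈5.418305, sp=3, e=sp−y≈-2.418305; I≈5.375914, D=e−e_prev≈-2.346898; u=1/4·(-2.418305)+1/4·5.375914+1/4·(-2.346898)≈0.152678; next y=7/10·5.418305+1·0.152678≈3.945491
n=6: y≈3.945491, sp=3, e=sp−y≈-0.945491; I≈4.430423, D=e−e_prev≈1.472814; u=1/4·(-0.945491)+1/4·4.430423+1/4·1.472814≈1.239436; next y=7/10·3.945491+1·1.239436≈4.001280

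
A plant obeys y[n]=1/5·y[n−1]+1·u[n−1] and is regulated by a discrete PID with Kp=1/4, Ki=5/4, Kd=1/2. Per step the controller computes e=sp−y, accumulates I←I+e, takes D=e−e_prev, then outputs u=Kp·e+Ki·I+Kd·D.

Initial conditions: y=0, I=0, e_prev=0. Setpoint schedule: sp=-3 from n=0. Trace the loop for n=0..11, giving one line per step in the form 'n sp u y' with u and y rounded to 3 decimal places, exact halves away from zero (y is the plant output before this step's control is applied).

0 -3 -6.000 0.000
1 -3 3.750 -6.000
2 -3 -12.600 2.550
3 -3 14.018 -12.090
4 -3 -29.319 11.600
5 -3 41.474 -26.999
6 -3 -73.973 36.074
7 -3 114.385 -66.758
8 -3 -192.916 101.033
9 -3 308.423 -172.709
10 -3 -509.492 273.881
11 -3 824.896 -454.716

(exact arithmetic carried between steps; '≈' marks a value shown rounded to 6 d.p. or computed from one; I and e_prev carry over from the previous line; the table rounds u and y to 3 d.p., halves away from zero)
n=0: y=0, sp=-3, e=sp−y=-3; I=-3, D=e−e_prev=-3; u=1/4·(-3)+5/4·(-3)+1/2·(-3)=-6; next y=1/5·0+1·(-6)=-6
n=1: y=-6, sp=-3, e=sp−y=3; I=0, D=e−e_prev=6; u=1/4·3+5/4·0+1/2·6=3.75; next y=1/5·(-6)+1·3.75=2.55
n=2: y=2.55, sp=-3, e=sp−y=-5.55; I=-5.55, D=e−e_prev=-8.55; u=1/4·(-5.55)+5/4·(-5.55)+1/2·(-8.55)=-12.6; next y=1/5·2.55+1·(-12.6)=-12.09
n=3: y=-12.09, sp=-3, e=sp−y=9.09; I=3.54, D=e−e_prev=14.64; u=1/4·9.09+5/4·3.54+1/2·14.64=14.0175; next y=1/5·(-12.09)+1·14.0175=11.5995
n=4: y=11.5995, sp=-3, e=sp−y=-14.5995; I=-11.0595, D=e−e_prev=-23.6895; u=1/4·(-14.5995)+5/4·(-11.0595)+1/2·(-23.6895)=-29.319; next y=1/5·11.5995+1·(-29.319)=-26.9991
n=5: y=-26.9991, sp=-3, e=sp−y=23.9991; I=12.9396, D=e−e_prev=38.5986; u=1/4·23.9991+5/4·12.9396+1/2·38.5986=41.473575; next y=1/5·(-26.9991)+1·41.473575=36.073755
n=6: y=36.073755, sp=-3, e=sp−y=-39.073755; I=-26.134155, D=e−e_prev=-63.072855; u=1/4·(-39.073755)+5/4·(-26.134155)+1/2·(-63.072855)=-73.97256; next y=1/5·36.073755+1·(-73.97256)=-66.757809
n=7: y=-66.757809, sp=-3, e=sp−y=63.757809; I=37.623654, D=e−e_prev=102.831564; u=1/4·63.757809+5/4·37.623654+1/2·102.831564≈114.384802; next y=1/5·(-66.757809)+1·114.384802≈101.033240
n=8: y≈101.033240, sp=-3, e=sp−y≈-104.033240; I≈-66.409586, D=e−e_prev≈-167.791049; u=1/4·(-104.033240)+5/4·(-66.409586)+1/2·(-167.791049)≈-192.915817; next y=1/5·101.033240+1·(-192.915817)≈-172.709169
n=9: y≈-172.709169, sp=-3, e=sp−y≈169.709169; I≈103.299583, D=e−e_prev≈273.742409; u=1/4·169.709169+5/4·103.299583+1/2·273.742409≈308.422975; next y=1/5·(-172.709169)+1·308.422975≈273.881142
n=10: y≈273.881142, sp=-3, e=sp−y≈-276.881142; I≈-173.581559, D=e−e_prev≈-446.590310; u=1/4·(-276.881142)+5/4·(-173.581559)+1/2·(-446.590310)≈-509.492389; next y=1/5·273.881142+1·(-509.492389)≈-454.716161
n=11: y≈-454.716161, sp=-3, e=sp−y≈451.716161; I≈278.134602, D=e−e_prev≈728.597302; u=1/4·451.716161+5/4·278.134602+1/2·728.597302≈824.895944; next y=1/5·(-454.716161)+1·824.895944≈733.952712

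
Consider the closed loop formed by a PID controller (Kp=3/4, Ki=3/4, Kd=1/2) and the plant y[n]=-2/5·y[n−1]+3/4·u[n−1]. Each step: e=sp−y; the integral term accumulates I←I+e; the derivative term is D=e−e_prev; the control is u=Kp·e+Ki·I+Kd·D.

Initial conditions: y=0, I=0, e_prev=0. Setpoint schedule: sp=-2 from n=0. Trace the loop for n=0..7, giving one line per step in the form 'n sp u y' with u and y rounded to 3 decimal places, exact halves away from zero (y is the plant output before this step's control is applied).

(exact arithmetic carried between steps; '≈' marks a value shown rounded to 6 d.p. or computed from one; I and e_prev carry over from the previous line; the table rounds u and y to 3 d.p., halves away from zero)
n=0: y=0, sp=-2, e=sp−y=-2; I=-2, D=e−e_prev=-2; u=3/4·(-2)+3/4·(-2)+1/2·(-2)=-4; next y=-2/5·0+3/4·(-4)=-3
n=1: y=-3, sp=-2, e=sp−y=1; I=-1, D=e−e_prev=3; u=3/4·1+3/4·(-1)+1/2·3=1.5; next y=-2/5·(-3)+3/4·1.5=2.325
n=2: y=2.325, sp=-2, e=sp−y=-4.325; I=-5.325, D=e−e_prev=-5.325; u=3/4·(-4.325)+3/4·(-5.325)+1/2·(-5.325)=-9.9; next y=-2/5·2.325+3/4·(-9.9)=-8.355
n=3: y=-8.355, sp=-2, e=sp−y=6.355; I=1.03, D=e−e_prev=10.68; u=3/4·6.355+3/4·1.03+1/2·10.68=10.87875; next y=-2/5·(-8.355)+3/4·10.87875≈11.501063
n=4: y≈11.501063, sp=-2, e=sp−y≈-13.501063; I≈-12.471063, D=e−e_prev≈-19.856063; u=3/4·(-13.501063)+3/4·(-12.471063)+1/2·(-19.856063)≈-29.407125; next y=-2/5·11.501063+3/4·(-29.407125)≈-26.655769
n=5: y≈-26.655769, sp=-2, e=sp−y≈24.655769; I≈12.184706, D=e−e_prev≈38.156831; u=3/4·24.655769+3/4·12.184706+1/2·38.156831≈46.708772; next y=-2/5·(-26.655769)+3/4·46.708772≈45.693886
n=6: y≈45.693886, sp=-2, e=sp−y≈-47.693886; I≈-35.509180, D=e−e_prev≈-72.349655; u=3/4·(-47.693886)+3/4·(-35.509180)+1/2·(-72.349655)≈-98.577128; next y=-2/5·45.693886+3/4·(-98.577128)≈-92.210400
n=7: y≈-92.210400, sp=-2, e=sp−y≈90.210400; I≈54.701220, D=e−e_prev≈137.904287; u=3/4·90.210400+3/4·54.701220+1/2·137.904287≈177.635858; next y=-2/5·(-92.210400)+3/4·177.635858≈170.111054

0 -2 -4.000 0.000
1 -2 1.500 -3.000
2 -2 -9.900 2.325
3 -2 10.879 -8.355
4 -2 -29.407 11.501
5 -2 46.709 -26.656
6 -2 -98.577 45.694
7 -2 177.636 -92.210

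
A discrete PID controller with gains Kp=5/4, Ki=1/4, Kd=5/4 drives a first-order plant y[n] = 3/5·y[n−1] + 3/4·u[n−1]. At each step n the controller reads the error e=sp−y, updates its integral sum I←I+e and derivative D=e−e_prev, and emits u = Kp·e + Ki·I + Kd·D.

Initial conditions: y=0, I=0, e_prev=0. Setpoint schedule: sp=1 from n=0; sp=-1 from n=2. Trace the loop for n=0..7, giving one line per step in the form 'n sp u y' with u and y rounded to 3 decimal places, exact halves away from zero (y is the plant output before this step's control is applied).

0 1 2.750 0.000
1 1 -3.922 2.063
2 -1 3.248 -1.704
3 -1 -7.358 1.414
4 -1 12.666 -4.670
5 -1 -25.282 6.698
6 -1 46.515 -14.943
7 -1 -89.425 25.921

(exact arithmetic carried between steps; '≈' marks a value shown rounded to 6 d.p. or computed from one; I and e_prev carry over from the previous line; the table rounds u and y to 3 d.p., halves away from zero)
n=0: y=0, sp=1, e=sp−y=1; I=1, D=e−e_prev=1; u=5/4·1+1/4·1+5/4·1=2.75; next y=3/5·0+3/4·2.75=2.0625
n=1: y=2.0625, sp=1, e=sp−y=-1.0625; I=-0.0625, D=e−e_prev=-2.0625; u=5/4·(-1.0625)+1/4·(-0.0625)+5/4·(-2.0625)=-3.921875; next y=3/5·2.0625+3/4·(-3.921875)≈-1.703906
n=2: y≈-1.703906, sp=-1, e=sp−y≈0.703906; I≈0.641406, D=e−e_prev≈1.766406; u=5/4·0.703906+1/4·0.641406+5/4·1.766406≈3.248242; next y=3/5·(-1.703906)+3/4·3.248242≈1.413838
n=3: y≈1.413838, sp=-1, e=sp−y≈-2.413838; I≈-1.772432, D=e−e_prev≈-3.117744; u=5/4·(-2.413838)+1/4·(-1.772432)+5/4·(-3.117744)≈-7.357585; next y=3/5·1.413838+3/4·(-7.357585)≈-4.669886
n=4: y≈-4.669886, sp=-1, e=sp−y≈3.669886; I≈1.897455, D=e−e_prev≈6.083724; u=5/4·3.669886+1/4·1.897455+5/4·6.083724≈12.666377; next y=3/5·(-4.669886)+3/4·12.666377≈6.697851
n=5: y≈6.697851, sp=-1, e=sp−y≈-7.697851; I≈-5.800396, D=e−e_prev≈-11.367737; u=5/4·(-7.697851)+1/4·(-5.800396)+5/4·(-11.367737)≈-25.282084; next y=3/5·6.697851+3/4·(-25.282084)≈-14.942853
n=6: y≈-14.942853, sp=-1, e=sp−y≈13.942853; I≈8.142456, D=e−e_prev≈21.640703; u=5/4·13.942853+1/4·8.142456+5/4·21.640703≈46.515059; next y=3/5·(-14.942853)+3/4·46.515059≈25.920583
n=7: y≈25.920583, sp=-1, e=sp−y≈-26.920583; I≈-18.778126, D=e−e_prev≈-40.863435; u=5/4·(-26.920583)+1/4·(-18.778126)+5/4·(-40.863435)≈-89.424555; next y=3/5·25.920583+3/4·(-89.424555)≈-51.516066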